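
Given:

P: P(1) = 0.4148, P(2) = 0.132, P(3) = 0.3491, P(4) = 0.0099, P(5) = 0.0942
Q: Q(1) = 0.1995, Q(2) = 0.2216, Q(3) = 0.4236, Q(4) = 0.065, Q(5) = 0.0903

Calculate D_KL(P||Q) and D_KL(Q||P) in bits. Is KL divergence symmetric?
D_KL(P||Q) = 0.2208 bits, D_KL(Q||P) = 0.2441 bits. No, KL divergence is not symmetric.

D_KL(P||Q) = Σ P(x) log₂(P(x)/Q(x))

Computing term by term:
  P(1)·log₂(P(1)/Q(1)) = 0.4148·log₂(0.4148/0.1995) = 0.43804
  P(2)·log₂(P(2)/Q(2)) = 0.132·log₂(0.132/0.2216) = -0.09866
  P(3)·log₂(P(3)/Q(3)) = 0.3491·log₂(0.3491/0.4236) = -0.09742
  P(4)·log₂(P(4)/Q(4)) = 0.0099·log₂(0.0099/0.065) = -0.02688
  P(5)·log₂(P(5)/Q(5)) = 0.0942·log₂(0.0942/0.0903) = 0.00575

D_KL(P||Q) = 0.43804 - 0.09866 - 0.09742 - 0.02688 + 0.00575 = 0.22083 ≈ 0.2208 bits

D_KL(Q||P) = Σ Q(x) log₂(Q(x)/P(x))

Computing term by term:
  Q(1)·log₂(Q(1)/P(1)) = 0.1995·log₂(0.1995/0.4148) = -0.21068
  Q(2)·log₂(Q(2)/P(2)) = 0.2216·log₂(0.2216/0.132) = 0.16563
  Q(3)·log₂(Q(3)/P(3)) = 0.4236·log₂(0.4236/0.3491) = 0.11821
  Q(4)·log₂(Q(4)/P(4)) = 0.065·log₂(0.065/0.0099) = 0.17647
  Q(5)·log₂(Q(5)/P(5)) = 0.0903·log₂(0.0903/0.0942) = -0.00551

D_KL(Q||P) = -0.21068 + 0.16563 + 0.11821 + 0.17647 - 0.00551 = 0.24412 ≈ 0.2441 bits

These are NOT equal (difference: 0.0233 bits). KL divergence is asymmetric: D_KL(P||Q) ≠ D_KL(Q||P) in general.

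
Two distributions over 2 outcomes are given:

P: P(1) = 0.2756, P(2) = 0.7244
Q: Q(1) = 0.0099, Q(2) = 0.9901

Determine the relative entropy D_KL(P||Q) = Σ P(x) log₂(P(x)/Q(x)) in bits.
0.9961 bits

D_KL(P||Q) = Σ P(x) log₂(P(x)/Q(x))

Computing term by term:
  P(1)·log₂(P(1)/Q(1)) = 0.2756·log₂(0.2756/0.0099) = 1.32261
  P(2)·log₂(P(2)/Q(2)) = 0.7244·log₂(0.7244/0.9901) = -0.32655

D_KL(P||Q) = 1.32261 - 0.32655 = 0.99606 ≈ 0.9961 bits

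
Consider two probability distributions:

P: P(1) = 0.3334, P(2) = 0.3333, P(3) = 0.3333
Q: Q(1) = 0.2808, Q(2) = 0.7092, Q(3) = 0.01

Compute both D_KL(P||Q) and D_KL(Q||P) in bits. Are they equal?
D_KL(P||Q) = 1.4056 bits, D_KL(Q||P) = 0.6524 bits. No, they are not equal.

D_KL(P||Q) = Σ P(x) log₂(P(x)/Q(x))

Computing term by term:
  P(1)·log₂(P(1)/Q(1)) = 0.3334·log₂(0.3334/0.2808) = 0.08259
  P(2)·log₂(P(2)/Q(2)) = 0.3333·log₂(0.3333/0.7092) = -0.36309
  P(3)·log₂(P(3)/Q(3)) = 0.3333·log₂(0.3333/0.01) = 1.68608

D_KL(P||Q) = 0.08259 - 0.36309 + 1.68608 = 1.40558 ≈ 1.4056 bits

D_KL(Q||P) = Σ Q(x) log₂(Q(x)/P(x))

Computing term by term:
  Q(1)·log₂(Q(1)/P(1)) = 0.2808·log₂(0.2808/0.3334) = -0.06956
  Q(2)·log₂(Q(2)/P(2)) = 0.7092·log₂(0.7092/0.3333) = 0.77258
  Q(3)·log₂(Q(3)/P(3)) = 0.01·log₂(0.01/0.3333) = -0.05059

D_KL(Q||P) = -0.06956 + 0.77258 - 0.05059 = 0.65243 ≈ 0.6524 bits

These are NOT equal (difference: 0.7532 bits). KL divergence is asymmetric: D_KL(P||Q) ≠ D_KL(Q||P) in general.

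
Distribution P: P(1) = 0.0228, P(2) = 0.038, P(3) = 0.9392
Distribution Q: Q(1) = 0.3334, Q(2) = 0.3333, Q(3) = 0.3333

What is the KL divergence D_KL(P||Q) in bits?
1.1965 bits

D_KL(P||Q) = Σ P(x) log₂(P(x)/Q(x))

Computing term by term:
  P(1)·log₂(P(1)/Q(1)) = 0.0228·log₂(0.0228/0.3334) = -0.08824
  P(2)·log₂(P(2)/Q(2)) = 0.038·log₂(0.038/0.3333) = -0.11904
  P(3)·log₂(P(3)/Q(3)) = 0.9392·log₂(0.9392/0.3333) = 1.40374

D_KL(P||Q) = -0.08824 - 0.11904 + 1.40374 = 1.19646 ≈ 1.1965 bits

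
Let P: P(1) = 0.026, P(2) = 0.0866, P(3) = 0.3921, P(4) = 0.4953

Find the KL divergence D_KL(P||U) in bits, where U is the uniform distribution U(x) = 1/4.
0.5258 bits

U(i) = 1/4 for all i

D_KL(P||U) = Σ P(x) log₂(P(x) / (1/4))
           = Σ P(x) log₂(P(x)) + log₂(4)
           = log₂(4) - H(P)

H(P) = -Σ P(x) log₂(P(x)):
  -P(1)·log₂(P(1)) = -(0.026)·log₂(0.026) = 0.13690
  -P(2)·log₂(P(2)) = -(0.0866)·log₂(0.0866) = 0.30565
  -P(3)·log₂(P(3)) = -(0.3921)·log₂(0.3921) = 0.52961
  -P(4)·log₂(P(4)) = -(0.4953)·log₂(0.4953) = 0.50205
H(P) = 0.13690 + 0.30565 + 0.52961 + 0.50205 = 1.47421 bits

log₂(4) = 2.00000 bits

D_KL(P||U) = 2.00000 - 1.47421 = 0.52579 ≈ 0.5258 bits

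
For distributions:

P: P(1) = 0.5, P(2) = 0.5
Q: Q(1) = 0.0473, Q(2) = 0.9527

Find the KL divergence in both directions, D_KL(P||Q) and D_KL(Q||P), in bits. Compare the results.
D_KL(P||Q) = 1.2360 bits, D_KL(Q||P) = 0.7252 bits. D_KL(P||Q) is larger than D_KL(Q||P) by 0.5108 bits; the two directions differ.

D_KL(P||Q) = Σ P(x) log₂(P(x)/Q(x))

Computing term by term:
  P(1)·log₂(P(1)/Q(1)) = 0.5·log₂(0.5/0.0473) = 1.70101
  P(2)·log₂(P(2)/Q(2)) = 0.5·log₂(0.5/0.9527) = -0.46505

D_KL(P||Q) = 1.70101 - 0.46505 = 1.23596 ≈ 1.2360 bits

D_KL(Q||P) = Σ Q(x) log₂(Q(x)/P(x))

Computing term by term:
  Q(1)·log₂(Q(1)/P(1)) = 0.0473·log₂(0.0473/0.5) = -0.16092
  Q(2)·log₂(Q(2)/P(2)) = 0.9527·log₂(0.9527/0.5) = 0.88610

D_KL(Q||P) = -0.16092 + 0.88610 = 0.72518 ≈ 0.7252 bits

These are NOT equal (difference: 0.5108 bits). KL divergence is asymmetric: D_KL(P||Q) ≠ D_KL(Q||P) in general.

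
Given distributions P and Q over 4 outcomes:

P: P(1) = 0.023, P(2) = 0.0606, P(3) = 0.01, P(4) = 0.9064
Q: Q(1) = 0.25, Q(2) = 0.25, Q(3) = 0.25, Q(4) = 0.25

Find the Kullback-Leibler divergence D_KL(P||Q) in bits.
1.4348 bits

D_KL(P||Q) = Σ P(x) log₂(P(x)/Q(x))

Computing term by term:
  P(1)·log₂(P(1)/Q(1)) = 0.023·log₂(0.023/0.25) = -0.07917
  P(2)·log₂(P(2)/Q(2)) = 0.0606·log₂(0.0606/0.25) = -0.12390
  P(3)·log₂(P(3)/Q(3)) = 0.01·log₂(0.01/0.25) = -0.04644
  P(4)·log₂(P(4)/Q(4)) = 0.9064·log₂(0.9064/0.25) = 1.68429

D_KL(P||Q) = -0.07917 - 0.12390 - 0.04644 + 1.68429 = 1.43478 ≈ 1.4348 bits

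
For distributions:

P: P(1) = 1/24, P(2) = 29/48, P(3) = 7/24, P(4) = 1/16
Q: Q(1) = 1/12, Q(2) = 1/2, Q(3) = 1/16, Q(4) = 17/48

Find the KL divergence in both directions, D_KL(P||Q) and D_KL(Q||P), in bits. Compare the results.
D_KL(P||Q) = 0.6151 bits, D_KL(Q||P) = 0.6942 bits. D_KL(Q||P) is larger than D_KL(P||Q) by 0.0791 bits; the two directions differ.

D_KL(P||Q) = Σ P(x) log₂(P(x)/Q(x))

Computing term by term:
  P(1)·log₂(P(1)/Q(1)) = (1/24)·log₂((1/24)/(1/12)) = -0.04167
  P(2)·log₂(P(2)/Q(2)) = (29/48)·log₂((29/48)/(1/2)) = 0.16495
  P(3)·log₂(P(3)/Q(3)) = (7/24)·log₂((7/24)/(1/16)) = 0.64820
  P(4)·log₂(P(4)/Q(4)) = (1/16)·log₂((1/16)/(17/48)) = -0.15641

D_KL(P||Q) = -0.04167 + 0.16495 + 0.64820 - 0.15641 = 0.61507 ≈ 0.6151 bits

D_KL(Q||P) = Σ Q(x) log₂(Q(x)/P(x))

Computing term by term:
  Q(1)·log₂(Q(1)/P(1)) = (1/12)·log₂((1/12)/(1/24)) = 0.08333
  Q(2)·log₂(Q(2)/P(2)) = (1/2)·log₂((1/2)/(29/48)) = -0.13651
  Q(3)·log₂(Q(3)/P(3)) = (1/16)·log₂((1/16)/(7/24)) = -0.13890
  Q(4)·log₂(Q(4)/P(4)) = (17/48)·log₂((17/48)/(1/16)) = 0.88630

D_KL(Q||P) = 0.08333 - 0.13651 - 0.13890 + 0.88630 = 0.69422 ≈ 0.6942 bits

These are NOT equal (difference: 0.0791 bits). KL divergence is asymmetric: D_KL(P||Q) ≠ D_KL(Q||P) in general.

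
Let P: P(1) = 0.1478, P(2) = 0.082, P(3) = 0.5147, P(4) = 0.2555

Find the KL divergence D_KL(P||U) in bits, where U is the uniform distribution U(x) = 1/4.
0.3003 bits

U(i) = 1/4 for all i

D_KL(P||U) = Σ P(x) log₂(P(x) / (1/4))
           = Σ P(x) log₂(P(x)) + log₂(4)
           = log₂(4) - H(P)

H(P) = -Σ P(x) log₂(P(x)):
  -P(1)·log₂(P(1)) = -(0.1478)·log₂(0.1478) = 0.40767
  -P(2)·log₂(P(2)) = -(0.082)·log₂(0.082) = 0.29588
  -P(3)·log₂(P(3)) = -(0.5147)·log₂(0.5147) = 0.49318
  -P(4)·log₂(P(4)) = -(0.2555)·log₂(0.2555) = 0.50298
H(P) = 0.40767 + 0.29588 + 0.49318 + 0.50298 = 1.69971 bits

log₂(4) = 2.00000 bits

D_KL(P||U) = 2.00000 - 1.69971 = 0.30029 ≈ 0.3003 bits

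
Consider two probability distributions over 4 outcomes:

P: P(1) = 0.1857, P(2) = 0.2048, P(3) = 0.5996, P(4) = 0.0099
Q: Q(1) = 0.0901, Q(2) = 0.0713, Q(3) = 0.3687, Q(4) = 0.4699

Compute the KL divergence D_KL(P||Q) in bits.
0.8710 bits

D_KL(P||Q) = Σ P(x) log₂(P(x)/Q(x))

Computing term by term:
  P(1)·log₂(P(1)/Q(1)) = 0.1857·log₂(0.1857/0.0901) = 0.19375
  P(2)·log₂(P(2)/Q(2)) = 0.2048·log₂(0.2048/0.0713) = 0.31176
  P(3)·log₂(P(3)/Q(3)) = 0.5996·log₂(0.5996/0.3687) = 0.42065
  P(4)·log₂(P(4)/Q(4)) = 0.0099·log₂(0.0099/0.4699) = -0.05513

D_KL(P||Q) = 0.19375 + 0.31176 + 0.42065 - 0.05513 = 0.87103 ≈ 0.8710 bits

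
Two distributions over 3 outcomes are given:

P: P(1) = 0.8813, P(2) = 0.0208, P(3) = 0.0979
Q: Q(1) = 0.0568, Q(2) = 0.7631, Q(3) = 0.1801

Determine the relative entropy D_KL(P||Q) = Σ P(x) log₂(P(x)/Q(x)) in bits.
3.2919 bits

D_KL(P||Q) = Σ P(x) log₂(P(x)/Q(x))

Computing term by term:
  P(1)·log₂(P(1)/Q(1)) = 0.8813·log₂(0.8813/0.0568) = 3.48613
  P(2)·log₂(P(2)/Q(2)) = 0.0208·log₂(0.0208/0.7631) = -0.10810
  P(3)·log₂(P(3)/Q(3)) = 0.0979·log₂(0.0979/0.1801) = -0.08609

D_KL(P||Q) = 3.48613 - 0.10810 - 0.08609 = 3.29194 ≈ 3.2919 bits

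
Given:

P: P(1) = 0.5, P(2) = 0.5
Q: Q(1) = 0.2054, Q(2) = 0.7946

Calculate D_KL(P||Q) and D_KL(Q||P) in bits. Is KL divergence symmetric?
D_KL(P||Q) = 0.3076 bits, D_KL(Q||P) = 0.2674 bits. No, KL divergence is not symmetric.

D_KL(P||Q) = Σ P(x) log₂(P(x)/Q(x))

Computing term by term:
  P(1)·log₂(P(1)/Q(1)) = 0.5·log₂(0.5/0.2054) = 0.64175
  P(2)·log₂(P(2)/Q(2)) = 0.5·log₂(0.5/0.7946) = -0.33415

D_KL(P||Q) = 0.64175 - 0.33415 = 0.30760 ≈ 0.3076 bits

D_KL(Q||P) = Σ Q(x) log₂(Q(x)/P(x))

Computing term by term:
  Q(1)·log₂(Q(1)/P(1)) = 0.2054·log₂(0.2054/0.5) = -0.26363
  Q(2)·log₂(Q(2)/P(2)) = 0.7946·log₂(0.7946/0.5) = 0.53103

D_KL(Q||P) = -0.26363 + 0.53103 = 0.26740 ≈ 0.2674 bits

These are NOT equal (difference: 0.0402 bits). KL divergence is asymmetric: D_KL(P||Q) ≠ D_KL(Q||P) in general.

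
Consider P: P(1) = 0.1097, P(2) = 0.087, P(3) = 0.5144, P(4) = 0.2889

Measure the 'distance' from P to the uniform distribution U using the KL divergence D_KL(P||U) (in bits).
0.3329 bits

U(i) = 1/4 for all i

D_KL(P||U) = Σ P(x) log₂(P(x) / (1/4))
           = Σ P(x) log₂(P(x)) + log₂(4)
           = log₂(4) - H(P)

H(P) = -Σ P(x) log₂(P(x)):
  -P(1)·log₂(P(1)) = -(0.1097)·log₂(0.1097) = 0.34976
  -P(2)·log₂(P(2)) = -(0.087)·log₂(0.087) = 0.30649
  -P(3)·log₂(P(3)) = -(0.5144)·log₂(0.5144) = 0.49333
  -P(4)·log₂(P(4)) = -(0.2889)·log₂(0.2889) = 0.51752
H(P) = 0.34976 + 0.30649 + 0.49333 + 0.51752 = 1.66710 bits

log₂(4) = 2.00000 bits

D_KL(P||U) = 2.00000 - 1.66710 = 0.33290 ≈ 0.3329 bits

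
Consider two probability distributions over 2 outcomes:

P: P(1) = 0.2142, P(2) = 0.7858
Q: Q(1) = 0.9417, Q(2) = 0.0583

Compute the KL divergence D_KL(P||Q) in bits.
2.4912 bits

D_KL(P||Q) = Σ P(x) log₂(P(x)/Q(x))

Computing term by term:
  P(1)·log₂(P(1)/Q(1)) = 0.2142·log₂(0.2142/0.9417) = -0.45760
  P(2)·log₂(P(2)/Q(2)) = 0.7858·log₂(0.7858/0.0583) = 2.94879

D_KL(P||Q) = -0.45760 + 2.94879 = 2.49119 ≈ 2.4912 bits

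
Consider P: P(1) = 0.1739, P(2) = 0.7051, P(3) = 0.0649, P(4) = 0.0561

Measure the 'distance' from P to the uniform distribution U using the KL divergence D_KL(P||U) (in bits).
0.7165 bits

U(i) = 1/4 for all i

D_KL(P||U) = Σ P(x) log₂(P(x) / (1/4))
           = Σ P(x) log₂(P(x)) + log₂(4)
           = log₂(4) - H(P)

H(P) = -Σ P(x) log₂(P(x)):
  -P(1)·log₂(P(1)) = -(0.1739)·log₂(0.1739) = 0.43887
  -P(2)·log₂(P(2)) = -(0.7051)·log₂(0.7051) = 0.35544
  -P(3)·log₂(P(3)) = -(0.0649)·log₂(0.0649) = 0.25607
  -P(4)·log₂(P(4)) = -(0.0561)·log₂(0.0561) = 0.23314
H(P) = 0.43887 + 0.35544 + 0.25607 + 0.23314 = 1.28352 bits

log₂(4) = 2.00000 bits

D_KL(P||U) = 2.00000 - 1.28352 = 0.71648 ≈ 0.7165 bits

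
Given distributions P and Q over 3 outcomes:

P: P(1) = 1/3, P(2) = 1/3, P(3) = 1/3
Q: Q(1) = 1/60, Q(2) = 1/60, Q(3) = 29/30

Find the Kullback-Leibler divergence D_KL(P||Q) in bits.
2.3693 bits

D_KL(P||Q) = Σ P(x) log₂(P(x)/Q(x))

Computing term by term:
  P(1)·log₂(P(1)/Q(1)) = (1/3)·log₂((1/3)/(1/60)) = 1.44064
  P(2)·log₂(P(2)/Q(2)) = (1/3)·log₂((1/3)/(1/60)) = 1.44064
  P(3)·log₂(P(3)/Q(3)) = (1/3)·log₂((1/3)/(29/30)) = -0.51202

D_KL(P||Q) = 1.44064 + 1.44064 - 0.51202 = 2.36926 ≈ 2.3693 bits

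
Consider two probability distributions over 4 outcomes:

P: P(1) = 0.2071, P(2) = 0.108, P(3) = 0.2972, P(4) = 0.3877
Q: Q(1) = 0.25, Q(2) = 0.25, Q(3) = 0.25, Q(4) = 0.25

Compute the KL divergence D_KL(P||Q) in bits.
0.1325 bits

D_KL(P||Q) = Σ P(x) log₂(P(x)/Q(x))

Computing term by term:
  P(1)·log₂(P(1)/Q(1)) = 0.2071·log₂(0.2071/0.25) = -0.05625
  P(2)·log₂(P(2)/Q(2)) = 0.108·log₂(0.108/0.25) = -0.13078
  P(3)·log₂(P(3)/Q(3)) = 0.2972·log₂(0.2972/0.25) = 0.07415
  P(4)·log₂(P(4)/Q(4)) = 0.3877·log₂(0.3877/0.25) = 0.24542

D_KL(P||Q) = -0.05625 - 0.13078 + 0.07415 + 0.24542 = 0.13254 ≈ 0.1325 bits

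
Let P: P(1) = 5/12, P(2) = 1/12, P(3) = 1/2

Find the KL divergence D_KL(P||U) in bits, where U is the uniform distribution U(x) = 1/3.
0.2600 bits

U(i) = 1/3 for all i

D_KL(P||U) = Σ P(x) log₂(P(x) / (1/3))
           = Σ P(x) log₂(P(x)) + log₂(3)
           = log₂(3) - H(P)

H(P) = -Σ P(x) log₂(P(x)):
  -P(1)·log₂(P(1)) = -(5/12)·log₂(5/12) = 0.52626
  -P(2)·log₂(P(2)) = -(1/12)·log₂(1/12) = 0.29875
  -P(3)·log₂(P(3)) = -(1/2)·log₂(1/2) = 0.50000
H(P) = 0.52626 + 0.29875 + 0.50000 = 1.32501 bits

log₂(3) = 1.58496 bits

D_KL(P||U) = 1.58496 - 1.32501 = 0.25995 ≈ 0.2600 bits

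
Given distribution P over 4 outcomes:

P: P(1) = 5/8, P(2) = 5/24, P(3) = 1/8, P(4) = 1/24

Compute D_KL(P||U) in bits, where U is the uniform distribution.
0.5387 bits

U(i) = 1/4 for all i

D_KL(P||U) = Σ P(x) log₂(P(x) / (1/4))
           = Σ P(x) log₂(P(x)) + log₂(4)
           = log₂(4) - H(P)

H(P) = -Σ P(x) log₂(P(x)):
  -P(1)·log₂(P(1)) = -(5/8)·log₂(5/8) = 0.42379
  -P(2)·log₂(P(2)) = -(5/24)·log₂(5/24) = 0.47147
  -P(3)·log₂(P(3)) = -(1/8)·log₂(1/8) = 0.37500
  -P(4)·log₂(P(4)) = -(1/24)·log₂(1/24) = 0.19104
H(P) = 0.42379 + 0.47147 + 0.37500 + 0.19104 = 1.46130 bits

log₂(4) = 2.00000 bits

D_KL(P||U) = 2.00000 - 1.46130 = 0.53870 ≈ 0.5387 bits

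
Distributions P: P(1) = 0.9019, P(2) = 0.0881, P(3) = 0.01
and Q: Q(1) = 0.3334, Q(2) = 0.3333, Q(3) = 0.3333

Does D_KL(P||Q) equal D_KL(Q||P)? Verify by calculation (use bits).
D_KL(P||Q) = 1.0752 bits, D_KL(Q||P) = 1.8472 bits. No — D_KL(P||Q) ≠ D_KL(Q||P) for this pair.

D_KL(P||Q) = Σ P(x) log₂(P(x)/Q(x))

Computing term by term:
  P(1)·log₂(P(1)/Q(1)) = 0.9019·log₂(0.9019/0.3334) = 1.29487
  P(2)·log₂(P(2)/Q(2)) = 0.0881·log₂(0.0881/0.3333) = -0.16912
  P(3)·log₂(P(3)/Q(3)) = 0.01·log₂(0.01/0.3333) = -0.05059

D_KL(P||Q) = 1.29487 - 0.16912 - 0.05059 = 1.07516 ≈ 1.0752 bits

D_KL(Q||P) = Σ Q(x) log₂(Q(x)/P(x))

Computing term by term:
  Q(1)·log₂(Q(1)/P(1)) = 0.3334·log₂(0.3334/0.9019) = -0.47867
  Q(2)·log₂(Q(2)/P(2)) = 0.3333·log₂(0.3333/0.0881) = 0.63981
  Q(3)·log₂(Q(3)/P(3)) = 0.3333·log₂(0.3333/0.01) = 1.68608

D_KL(Q||P) = -0.47867 + 0.63981 + 1.68608 = 1.84722 ≈ 1.8472 bits

These are NOT equal (difference: 0.7720 bits). KL divergence is asymmetric: D_KL(P||Q) ≠ D_KL(Q||P) in general.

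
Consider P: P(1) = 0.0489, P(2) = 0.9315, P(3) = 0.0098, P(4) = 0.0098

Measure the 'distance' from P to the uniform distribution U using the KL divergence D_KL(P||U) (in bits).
1.5609 bits

U(i) = 1/4 for all i

D_KL(P||U) = Σ P(x) log₂(P(x) / (1/4))
           = Σ P(x) log₂(P(x)) + log₂(4)
           = log₂(4) - H(P)

H(P) = -Σ P(x) log₂(P(x)):
  -P(1)·log₂(P(1)) = -(0.0489)·log₂(0.0489) = 0.21291
  -P(2)·log₂(P(2)) = -(0.9315)·log₂(0.9315) = 0.09536
  -P(3)·log₂(P(3)) = -(0.0098)·log₂(0.0098) = 0.06540
  -P(4)·log₂(P(4)) = -(0.0098)·log₂(0.0098) = 0.06540
H(P) = 0.21291 + 0.09536 + 0.06540 + 0.06540 = 0.43907 bits

log₂(4) = 2.00000 bits

D_KL(P||U) = 2.00000 - 0.43907 = 1.56093 ≈ 1.5609 bits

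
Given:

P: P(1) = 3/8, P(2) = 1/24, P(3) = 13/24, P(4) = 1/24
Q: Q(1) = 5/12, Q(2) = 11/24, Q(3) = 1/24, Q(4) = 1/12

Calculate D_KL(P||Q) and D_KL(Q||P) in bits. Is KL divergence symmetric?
D_KL(P||Q) = 1.7616 bits, D_KL(Q||P) = 1.5781 bits. No, KL divergence is not symmetric.

D_KL(P||Q) = Σ P(x) log₂(P(x)/Q(x))

Computing term by term:
  P(1)·log₂(P(1)/Q(1)) = (3/8)·log₂((3/8)/(5/12)) = -0.05700
  P(2)·log₂(P(2)/Q(2)) = (1/24)·log₂((1/24)/(11/24)) = -0.14414
  P(3)·log₂(P(3)/Q(3)) = (13/24)·log₂((13/24)/(1/24)) = 2.00440
  P(4)·log₂(P(4)/Q(4)) = (1/24)·log₂((1/24)/(1/12)) = -0.04167

D_KL(P||Q) = -0.05700 - 0.14414 + 2.00440 - 0.04167 = 1.76159 ≈ 1.7616 bits

D_KL(Q||P) = Σ Q(x) log₂(Q(x)/P(x))

Computing term by term:
  Q(1)·log₂(Q(1)/P(1)) = (5/12)·log₂((5/12)/(3/8)) = 0.06333
  Q(2)·log₂(Q(2)/P(2)) = (11/24)·log₂((11/24)/(1/24)) = 1.58557
  Q(3)·log₂(Q(3)/P(3)) = (1/24)·log₂((1/24)/(13/24)) = -0.15418
  Q(4)·log₂(Q(4)/P(4)) = (1/12)·log₂((1/12)/(1/24)) = 0.08333

D_KL(Q||P) = 0.06333 + 1.58557 - 0.15418 + 0.08333 = 1.57805 ≈ 1.5781 bits

These are NOT equal (difference: 0.1835 bits). KL divergence is asymmetric: D_KL(P||Q) ≠ D_KL(Q||P) in general.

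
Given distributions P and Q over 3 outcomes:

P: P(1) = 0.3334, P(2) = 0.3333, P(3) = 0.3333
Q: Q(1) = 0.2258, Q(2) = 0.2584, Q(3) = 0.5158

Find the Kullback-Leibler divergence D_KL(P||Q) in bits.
0.0999 bits

D_KL(P||Q) = Σ P(x) log₂(P(x)/Q(x))

Computing term by term:
  P(1)·log₂(P(1)/Q(1)) = 0.3334·log₂(0.3334/0.2258) = 0.18744
  P(2)·log₂(P(2)/Q(2)) = 0.3333·log₂(0.3333/0.2584) = 0.12239
  P(3)·log₂(P(3)/Q(3)) = 0.3333·log₂(0.3333/0.5158) = -0.20998

D_KL(P||Q) = 0.18744 + 0.12239 - 0.20998 = 0.09985 ≈ 0.0999 bits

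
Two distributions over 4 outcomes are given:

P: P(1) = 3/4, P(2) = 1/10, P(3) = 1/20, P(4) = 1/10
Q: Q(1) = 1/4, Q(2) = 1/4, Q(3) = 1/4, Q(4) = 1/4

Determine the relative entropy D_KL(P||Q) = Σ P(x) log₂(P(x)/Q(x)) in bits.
0.8082 bits

D_KL(P||Q) = Σ P(x) log₂(P(x)/Q(x))

Computing term by term:
  P(1)·log₂(P(1)/Q(1)) = (3/4)·log₂((3/4)/(1/4)) = 1.18872
  P(2)·log₂(P(2)/Q(2)) = (1/10)·log₂((1/10)/(1/4)) = -0.13219
  P(3)·log₂(P(3)/Q(3)) = (1/20)·log₂((1/20)/(1/4)) = -0.11610
  P(4)·log₂(P(4)/Q(4)) = (1/10)·log₂((1/10)/(1/4)) = -0.13219

D_KL(P||Q) = 1.18872 - 0.13219 - 0.11610 - 0.13219 = 0.80824 ≈ 0.8082 bits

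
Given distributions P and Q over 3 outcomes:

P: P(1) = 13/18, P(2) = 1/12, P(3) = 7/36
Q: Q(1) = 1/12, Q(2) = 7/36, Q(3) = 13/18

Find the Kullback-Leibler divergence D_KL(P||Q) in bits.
1.7801 bits

D_KL(P||Q) = Σ P(x) log₂(P(x)/Q(x))

Computing term by term:
  P(1)·log₂(P(1)/Q(1)) = (13/18)·log₂((13/18)/(1/12)) = 2.25007
  P(2)·log₂(P(2)/Q(2)) = (1/12)·log₂((1/12)/(7/36)) = -0.10187
  P(3)·log₂(P(3)/Q(3)) = (7/36)·log₂((7/36)/(13/18)) = -0.36810

D_KL(P||Q) = 2.25007 - 0.10187 - 0.36810 = 1.78010 ≈ 1.7801 bits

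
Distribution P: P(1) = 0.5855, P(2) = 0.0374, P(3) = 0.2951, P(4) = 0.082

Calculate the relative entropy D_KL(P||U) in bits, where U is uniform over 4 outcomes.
0.5551 bits

U(i) = 1/4 for all i

D_KL(P||U) = Σ P(x) log₂(P(x) / (1/4))
           = Σ P(x) log₂(P(x)) + log₂(4)
           = log₂(4) - H(P)

H(P) = -Σ P(x) log₂(P(x)):
  -P(1)·log₂(P(1)) = -(0.5855)·log₂(0.5855) = 0.45216
  -P(2)·log₂(P(2)) = -(0.0374)·log₂(0.0374) = 0.17731
  -P(3)·log₂(P(3)) = -(0.2951)·log₂(0.2951) = 0.51959
  -P(4)·log₂(P(4)) = -(0.082)·log₂(0.082) = 0.29588
H(P) = 0.45216 + 0.17731 + 0.51959 + 0.29588 = 1.44494 bits

log₂(4) = 2.00000 bits

D_KL(P||U) = 2.00000 - 1.44494 = 0.55506 ≈ 0.5551 bits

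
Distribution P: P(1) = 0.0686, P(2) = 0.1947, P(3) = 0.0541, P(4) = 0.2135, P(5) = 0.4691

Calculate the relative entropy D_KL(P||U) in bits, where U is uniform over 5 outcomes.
0.3816 bits

U(i) = 1/5 for all i

D_KL(P||U) = Σ P(x) log₂(P(x) / (1/5))
           = Σ P(x) log₂(P(x)) + log₂(5)
           = log₂(5) - H(P)

H(P) = -Σ P(x) log₂(P(x)):
  -P(1)·log₂(P(1)) = -(0.0686)·log₂(0.0686) = 0.26518
  -P(2)·log₂(P(2)) = -(0.1947)·log₂(0.1947) = 0.45962
  -P(3)·log₂(P(3)) = -(0.0541)·log₂(0.0541) = 0.22767
  -P(4)·log₂(P(4)) = -(0.2135)·log₂(0.2135) = 0.47561
  -P(5)·log₂(P(5)) = -(0.4691)·log₂(0.4691) = 0.51227
H(P) = 0.26518 + 0.45962 + 0.22767 + 0.47561 + 0.51227 = 1.94035 bits

log₂(5) = 2.32193 bits

D_KL(P||U) = 2.32193 - 1.94035 = 0.38158 ≈ 0.3816 bits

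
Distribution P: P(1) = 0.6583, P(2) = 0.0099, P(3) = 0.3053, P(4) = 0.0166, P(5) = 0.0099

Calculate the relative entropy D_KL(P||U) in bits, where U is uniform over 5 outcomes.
1.1723 bits

U(i) = 1/5 for all i

D_KL(P||U) = Σ P(x) log₂(P(x) / (1/5))
           = Σ P(x) log₂(P(x)) + log₂(5)
           = log₂(5) - H(P)

H(P) = -Σ P(x) log₂(P(x)):
  -P(1)·log₂(P(1)) = -(0.6583)·log₂(0.6583) = 0.39708
  -P(2)·log₂(P(2)) = -(0.0099)·log₂(0.0099) = 0.06592
  -P(3)·log₂(P(3)) = -(0.3053)·log₂(0.3053) = 0.52258
  -P(4)·log₂(P(4)) = -(0.0166)·log₂(0.0166) = 0.09815
  -P(5)·log₂(P(5)) = -(0.0099)·log₂(0.0099) = 0.06592
H(P) = 0.39708 + 0.06592 + 0.52258 + 0.09815 + 0.06592 = 1.14965 bits

log₂(5) = 2.32193 bits

D_KL(P||U) = 2.32193 - 1.14965 = 1.17228 ≈ 1.1723 bits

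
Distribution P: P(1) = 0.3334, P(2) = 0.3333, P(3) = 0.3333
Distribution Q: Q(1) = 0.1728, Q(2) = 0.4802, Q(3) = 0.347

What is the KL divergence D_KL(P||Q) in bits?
0.1212 bits

D_KL(P||Q) = Σ P(x) log₂(P(x)/Q(x))

Computing term by term:
  P(1)·log₂(P(1)/Q(1)) = 0.3334·log₂(0.3334/0.1728) = 0.31611
  P(2)·log₂(P(2)/Q(2)) = 0.3333·log₂(0.3333/0.4802) = -0.17559
  P(3)·log₂(P(3)/Q(3)) = 0.3333·log₂(0.3333/0.347) = -0.01937

D_KL(P||Q) = 0.31611 - 0.17559 - 0.01937 = 0.12115 ≈ 0.1212 bits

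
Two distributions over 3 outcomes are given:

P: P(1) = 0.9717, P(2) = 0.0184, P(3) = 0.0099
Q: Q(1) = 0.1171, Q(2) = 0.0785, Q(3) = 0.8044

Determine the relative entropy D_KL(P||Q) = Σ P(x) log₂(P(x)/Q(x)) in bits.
2.8651 bits

D_KL(P||Q) = Σ P(x) log₂(P(x)/Q(x))

Computing term by term:
  P(1)·log₂(P(1)/Q(1)) = 0.9717·log₂(0.9717/0.1171) = 2.96638
  P(2)·log₂(P(2)/Q(2)) = 0.0184·log₂(0.0184/0.0785) = -0.03851
  P(3)·log₂(P(3)/Q(3)) = 0.0099·log₂(0.0099/0.8044) = -0.06281

D_KL(P||Q) = 2.96638 - 0.03851 - 0.06281 = 2.86506 ≈ 2.8651 bits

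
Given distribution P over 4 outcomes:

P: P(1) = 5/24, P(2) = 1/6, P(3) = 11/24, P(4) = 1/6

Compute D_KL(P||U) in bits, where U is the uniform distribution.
0.1510 bits

U(i) = 1/4 for all i

D_KL(P||U) = Σ P(x) log₂(P(x) / (1/4))
           = Σ P(x) log₂(P(x)) + log₂(4)
           = log₂(4) - H(P)

H(P) = -Σ P(x) log₂(P(x)):
  -P(1)·log₂(P(1)) = -(5/24)·log₂(5/24) = 0.47147
  -P(2)·log₂(P(2)) = -(1/6)·log₂(1/6) = 0.43083
  -P(3)·log₂(P(3)) = -(11/24)·log₂(11/24) = 0.51587
  -P(4)·log₂(P(4)) = -(1/6)·log₂(1/6) = 0.43083
H(P) = 0.47147 + 0.43083 + 0.51587 + 0.43083 = 1.84900 bits

log₂(4) = 2.00000 bits

D_KL(P||U) = 2.00000 - 1.84900 = 0.15100 ≈ 0.1510 bits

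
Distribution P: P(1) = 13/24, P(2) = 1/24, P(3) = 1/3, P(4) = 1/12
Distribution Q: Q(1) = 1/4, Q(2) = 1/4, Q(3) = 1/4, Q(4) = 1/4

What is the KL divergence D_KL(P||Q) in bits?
0.5028 bits

D_KL(P||Q) = Σ P(x) log₂(P(x)/Q(x))

Computing term by term:
  P(1)·log₂(P(1)/Q(1)) = (13/24)·log₂((13/24)/(1/4)) = 0.60422
  P(2)·log₂(P(2)/Q(2)) = (1/24)·log₂((1/24)/(1/4)) = -0.10771
  P(3)·log₂(P(3)/Q(3)) = (1/3)·log₂((1/3)/(1/4)) = 0.13835
  P(4)·log₂(P(4)/Q(4)) = (1/12)·log₂((1/12)/(1/4)) = -0.13208

D_KL(P||Q) = 0.60422 - 0.10771 + 0.13835 - 0.13208 = 0.50278 ≈ 0.5028 bits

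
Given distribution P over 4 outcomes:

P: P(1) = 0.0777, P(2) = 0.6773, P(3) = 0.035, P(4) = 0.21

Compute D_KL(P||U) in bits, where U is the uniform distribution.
0.6908 bits

U(i) = 1/4 for all i

D_KL(P||U) = Σ P(x) log₂(P(x) / (1/4))
           = Σ P(x) log₂(P(x)) + log₂(4)
           = log₂(4) - H(P)

H(P) = -Σ P(x) log₂(P(x)):
  -P(1)·log₂(P(1)) = -(0.0777)·log₂(0.0777) = 0.28640
  -P(2)·log₂(P(2)) = -(0.6773)·log₂(0.6773) = 0.38073
  -P(3)·log₂(P(3)) = -(0.035)·log₂(0.035) = 0.16928
  -P(4)·log₂(P(4)) = -(0.21)·log₂(0.21) = 0.47282
H(P) = 0.28640 + 0.38073 + 0.16928 + 0.47282 = 1.30923 bits

log₂(4) = 2.00000 bits

D_KL(P||U) = 2.00000 - 1.30923 = 0.69077 ≈ 0.6908 bits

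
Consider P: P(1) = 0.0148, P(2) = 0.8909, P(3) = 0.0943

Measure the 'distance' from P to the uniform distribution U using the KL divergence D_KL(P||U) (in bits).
1.0253 bits

U(i) = 1/3 for all i

D_KL(P||U) = Σ P(x) log₂(P(x) / (1/3))
           = Σ P(x) log₂(P(x)) + log₂(3)
           = log₂(3) - H(P)

H(P) = -Σ P(x) log₂(P(x)):
  -P(1)·log₂(P(1)) = -(0.0148)·log₂(0.0148) = 0.08996
  -P(2)·log₂(P(2)) = -(0.8909)·log₂(0.8909) = 0.14848
  -P(3)·log₂(P(3)) = -(0.0943)·log₂(0.0943) = 0.32124
H(P) = 0.08996 + 0.14848 + 0.32124 = 0.55968 bits

log₂(3) = 1.58496 bits

D_KL(P||U) = 1.58496 - 0.55968 = 1.02528 ≈ 1.0253 bits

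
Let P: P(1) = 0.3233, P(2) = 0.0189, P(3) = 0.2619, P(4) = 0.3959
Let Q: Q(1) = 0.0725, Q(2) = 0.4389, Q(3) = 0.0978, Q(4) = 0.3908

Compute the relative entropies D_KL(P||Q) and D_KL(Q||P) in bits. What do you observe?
D_KL(P||Q) = 0.9911 bits, D_KL(Q||P) = 1.6888 bits. The two directions give different values (D_KL(Q||P) exceeds D_KL(P||Q) by 0.6977 bits): KL divergence is asymmetric.

D_KL(P||Q) = Σ P(x) log₂(P(x)/Q(x))

Computing term by term:
  P(1)·log₂(P(1)/Q(1)) = 0.3233·log₂(0.3233/0.0725) = 0.69730
  P(2)·log₂(P(2)/Q(2)) = 0.0189·log₂(0.0189/0.4389) = -0.08576
  P(3)·log₂(P(3)/Q(3)) = 0.2619·log₂(0.2619/0.0978) = 0.37219
  P(4)·log₂(P(4)/Q(4)) = 0.3959·log₂(0.3959/0.3908) = 0.00741

D_KL(P||Q) = 0.69730 - 0.08576 + 0.37219 + 0.00741 = 0.99114 ≈ 0.9911 bits

D_KL(Q||P) = Σ Q(x) log₂(Q(x)/P(x))

Computing term by term:
  Q(1)·log₂(Q(1)/P(1)) = 0.0725·log₂(0.0725/0.3233) = -0.15637
  Q(2)·log₂(Q(2)/P(2)) = 0.4389·log₂(0.4389/0.0189) = 1.99148
  Q(3)·log₂(Q(3)/P(3)) = 0.0978·log₂(0.0978/0.2619) = -0.13898
  Q(4)·log₂(Q(4)/P(4)) = 0.3908·log₂(0.3908/0.3959) = -0.00731

D_KL(Q||P) = -0.15637 + 1.99148 - 0.13898 - 0.00731 = 1.68882 ≈ 1.6888 bits

These are NOT equal (difference: 0.6977 bits). KL divergence is asymmetric: D_KL(P||Q) ≠ D_KL(Q||P) in general.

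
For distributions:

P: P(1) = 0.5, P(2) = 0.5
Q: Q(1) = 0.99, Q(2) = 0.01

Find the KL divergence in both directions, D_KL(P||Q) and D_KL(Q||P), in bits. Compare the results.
D_KL(P||Q) = 2.3292 bits, D_KL(Q||P) = 0.9192 bits. D_KL(P||Q) is larger than D_KL(Q||P) by 1.4100 bits; the two directions differ.

D_KL(P||Q) = Σ P(x) log₂(P(x)/Q(x))

Computing term by term:
  P(1)·log₂(P(1)/Q(1)) = 0.5·log₂(0.5/0.99) = -0.49275
  P(2)·log₂(P(2)/Q(2)) = 0.5·log₂(0.5/0.01) = 2.82193

D_KL(P||Q) = -0.49275 + 2.82193 = 2.32918 ≈ 2.3292 bits

D_KL(Q||P) = Σ Q(x) log₂(Q(x)/P(x))

Computing term by term:
  Q(1)·log₂(Q(1)/P(1)) = 0.99·log₂(0.99/0.5) = 0.97565
  Q(2)·log₂(Q(2)/P(2)) = 0.01·log₂(0.01/0.5) = -0.05644

D_KL(Q||P) = 0.97565 - 0.05644 = 0.91921 ≈ 0.9192 bits

These are NOT equal (difference: 1.4100 bits). KL divergence is asymmetric: D_KL(P||Q) ≠ D_KL(Q||P) in general.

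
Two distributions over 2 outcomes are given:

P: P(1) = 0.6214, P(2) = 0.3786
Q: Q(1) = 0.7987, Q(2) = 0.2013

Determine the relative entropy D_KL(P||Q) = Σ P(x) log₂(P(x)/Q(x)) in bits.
0.1200 bits

D_KL(P||Q) = Σ P(x) log₂(P(x)/Q(x))

Computing term by term:
  P(1)·log₂(P(1)/Q(1)) = 0.6214·log₂(0.6214/0.7987) = -0.22503
  P(2)·log₂(P(2)/Q(2)) = 0.3786·log₂(0.3786/0.2013) = 0.34503

D_KL(P||Q) = -0.22503 + 0.34503 = 0.12000 ≈ 0.1200 bits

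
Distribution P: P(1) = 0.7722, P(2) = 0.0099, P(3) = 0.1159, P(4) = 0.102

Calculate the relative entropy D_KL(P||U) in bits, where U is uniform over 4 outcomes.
0.9498 bits

U(i) = 1/4 for all i

D_KL(P||U) = Σ P(x) log₂(P(x) / (1/4))
           = Σ P(x) log₂(P(x)) + log₂(4)
           = log₂(4) - H(P)

H(P) = -Σ P(x) log₂(P(x)):
  -P(1)·log₂(P(1)) = -(0.7722)·log₂(0.7722) = 0.28799
  -P(2)·log₂(P(2)) = -(0.0099)·log₂(0.0099) = 0.06592
  -P(3)·log₂(P(3)) = -(0.1159)·log₂(0.1159) = 0.36034
  -P(4)·log₂(P(4)) = -(0.102)·log₂(0.102) = 0.33592
H(P) = 0.28799 + 0.06592 + 0.36034 + 0.33592 = 1.05017 bits

log₂(4) = 2.00000 bits

D_KL(P||U) = 2.00000 - 1.05017 = 0.94983 ≈ 0.9498 bits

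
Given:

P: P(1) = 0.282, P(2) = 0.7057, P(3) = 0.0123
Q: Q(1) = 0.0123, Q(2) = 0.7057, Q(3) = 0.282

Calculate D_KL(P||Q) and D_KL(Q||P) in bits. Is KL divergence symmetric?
D_KL(P||Q) = 1.2188 bits, D_KL(Q||P) = 1.2188 bits. The two values coincide for this particular pair, but no — KL divergence is not symmetric in general.

D_KL(P||Q) = Σ P(x) log₂(P(x)/Q(x))

Computing term by term:
  P(1)·log₂(P(1)/Q(1)) = 0.282·log₂(0.282/0.0123) = 1.27435
  P(2)·log₂(P(2)/Q(2)) = 0.7057·log₂(0.7057/0.7057) = 0.00000
  P(3)·log₂(P(3)/Q(3)) = 0.0123·log₂(0.0123/0.282) = -0.05558

D_KL(P||Q) = 1.27435 + 0.00000 - 0.05558 = 1.21877 ≈ 1.2188 bits

D_KL(Q||P) = Σ Q(x) log₂(Q(x)/P(x))

Computing term by term:
  Q(1)·log₂(Q(1)/P(1)) = 0.0123·log₂(0.0123/0.282) = -0.05558
  Q(2)·log₂(Q(2)/P(2)) = 0.7057·log₂(0.7057/0.7057) = 0.00000
  Q(3)·log₂(Q(3)/P(3)) = 0.282·log₂(0.282/0.0123) = 1.27435

D_KL(Q||P) = -0.05558 + 0.00000 + 1.27435 = 1.21877 ≈ 1.2188 bits

These ARE equal here. Q is P with outcomes relabeled (Q(1) = P(3), Q(3) = P(1)) by a relabeling that is its own inverse, so the two sums contain exactly the same terms in a different order. This is a special case — KL divergence is not symmetric in general: D_KL(P||Q) ≠ D_KL(Q||P) for most P, Q.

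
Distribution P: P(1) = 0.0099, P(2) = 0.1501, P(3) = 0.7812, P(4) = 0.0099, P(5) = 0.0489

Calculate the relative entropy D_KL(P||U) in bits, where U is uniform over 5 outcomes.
1.2882 bits

U(i) = 1/5 for all i

D_KL(P||U) = Σ P(x) log₂(P(x) / (1/5))
           = Σ P(x) log₂(P(x)) + log₂(5)
           = log₂(5) - H(P)

H(P) = -Σ P(x) log₂(P(x)):
  -P(1)·log₂(P(1)) = -(0.0099)·log₂(0.0099) = 0.06592
  -P(2)·log₂(P(2)) = -(0.1501)·log₂(0.1501) = 0.41067
  -P(3)·log₂(P(3)) = -(0.7812)·log₂(0.7812) = 0.27829
  -P(4)·log₂(P(4)) = -(0.0099)·log₂(0.0099) = 0.06592
  -P(5)·log₂(P(5)) = -(0.0489)·log₂(0.0489) = 0.21291
H(P) = 0.06592 + 0.41067 + 0.27829 + 0.06592 + 0.21291 = 1.03371 bits

log₂(5) = 2.32193 bits

D_KL(P||U) = 2.32193 - 1.03371 = 1.28822 ≈ 1.2882 bits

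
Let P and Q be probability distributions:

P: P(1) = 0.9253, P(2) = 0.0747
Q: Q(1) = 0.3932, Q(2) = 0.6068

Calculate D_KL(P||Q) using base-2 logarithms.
0.9167 bits

D_KL(P||Q) = Σ P(x) log₂(P(x)/Q(x))

Computing term by term:
  P(1)·log₂(P(1)/Q(1)) = 0.9253·log₂(0.9253/0.3932) = 1.14243
  P(2)·log₂(P(2)/Q(2)) = 0.0747·log₂(0.0747/0.6068) = -0.22575

D_KL(P||Q) = 1.14243 - 0.22575 = 0.91668 ≈ 0.9167 bits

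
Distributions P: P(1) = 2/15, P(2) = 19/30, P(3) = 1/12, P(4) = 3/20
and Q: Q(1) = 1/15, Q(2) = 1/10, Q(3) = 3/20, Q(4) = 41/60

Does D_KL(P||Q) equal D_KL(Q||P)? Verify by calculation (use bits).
D_KL(P||Q) = 1.4211 bits, D_KL(Q||P) = 1.2891 bits. No — D_KL(P||Q) ≠ D_KL(Q||P) for this pair.

D_KL(P||Q) = Σ P(x) log₂(P(x)/Q(x))

Computing term by term:
  P(1)·log₂(P(1)/Q(1)) = (2/15)·log₂((2/15)/(1/15)) = 0.13333
  P(2)·log₂(P(2)/Q(2)) = (19/30)·log₂((19/30)/(1/10)) = 1.68654
  P(3)·log₂(P(3)/Q(3)) = (1/12)·log₂((1/12)/(3/20)) = -0.07067
  P(4)·log₂(P(4)/Q(4)) = (3/20)·log₂((3/20)/(41/60)) = -0.32814

D_KL(P||Q) = 0.13333 + 1.68654 - 0.07067 - 0.32814 = 1.42106 ≈ 1.4211 bits

D_KL(Q||P) = Σ Q(x) log₂(Q(x)/P(x))

Computing term by term:
  Q(1)·log₂(Q(1)/P(1)) = (1/15)·log₂((1/15)/(2/15)) = -0.06667
  Q(2)·log₂(Q(2)/P(2)) = (1/10)·log₂((1/10)/(19/30)) = -0.26630
  Q(3)·log₂(Q(3)/P(3)) = (3/20)·log₂((3/20)/(1/12)) = 0.12720
  Q(4)·log₂(Q(4)/P(4)) = (41/60)·log₂((41/60)/(3/20)) = 1.49488

D_KL(Q||P) = -0.06667 - 0.26630 + 0.12720 + 1.49488 = 1.28911 ≈ 1.2891 bits

These are NOT equal (difference: 0.1320 bits). KL divergence is asymmetric: D_KL(P||Q) ≠ D_KL(Q||P) in general.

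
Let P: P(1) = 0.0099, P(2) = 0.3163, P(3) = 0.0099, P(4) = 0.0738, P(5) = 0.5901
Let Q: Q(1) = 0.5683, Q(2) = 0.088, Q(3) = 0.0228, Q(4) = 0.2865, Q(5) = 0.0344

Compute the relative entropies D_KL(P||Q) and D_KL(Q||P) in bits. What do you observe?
D_KL(P||Q) = 2.7893 bits, D_KL(Q||P) = 3.6052 bits. The two directions give different values (D_KL(Q||P) exceeds D_KL(P||Q) by 0.8159 bits): KL divergence is asymmetric.

D_KL(P||Q) = Σ P(x) log₂(P(x)/Q(x))

Computing term by term:
  P(1)·log₂(P(1)/Q(1)) = 0.0099·log₂(0.0099/0.5683) = -0.05785
  P(2)·log₂(P(2)/Q(2)) = 0.3163·log₂(0.3163/0.088) = 0.58380
  P(3)·log₂(P(3)/Q(3)) = 0.0099·log₂(0.0099/0.0228) = -0.01191
  P(4)·log₂(P(4)/Q(4)) = 0.0738·log₂(0.0738/0.2865) = -0.14441
  P(5)·log₂(P(5)/Q(5)) = 0.5901·log₂(0.5901/0.0344) = 2.41969

D_KL(P||Q) = -0.05785 + 0.58380 - 0.01191 - 0.14441 + 2.41969 = 2.78932 ≈ 2.7893 bits

D_KL(Q||P) = Σ Q(x) log₂(Q(x)/P(x))

Computing term by term:
  Q(1)·log₂(Q(1)/P(1)) = 0.5683·log₂(0.5683/0.0099) = 3.32062
  Q(2)·log₂(Q(2)/P(2)) = 0.088·log₂(0.088/0.3163) = -0.16242
  Q(3)·log₂(Q(3)/P(3)) = 0.0228·log₂(0.0228/0.0099) = 0.02744
  Q(4)·log₂(Q(4)/P(4)) = 0.2865·log₂(0.2865/0.0738) = 0.56064
  Q(5)·log₂(Q(5)/P(5)) = 0.0344·log₂(0.0344/0.5901) = -0.14106

D_KL(Q||P) = 3.32062 - 0.16242 + 0.02744 + 0.56064 - 0.14106 = 3.60522 ≈ 3.6052 bits

These are NOT equal (difference: 0.8159 bits). KL divergence is asymmetric: D_KL(P||Q) ≠ D_KL(Q||P) in general.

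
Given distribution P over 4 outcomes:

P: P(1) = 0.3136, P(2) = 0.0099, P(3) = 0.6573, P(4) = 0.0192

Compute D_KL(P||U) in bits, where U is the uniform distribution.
0.9020 bits

U(i) = 1/4 for all i

D_KL(P||U) = Σ P(x) log₂(P(x) / (1/4))
           = Σ P(x) log₂(P(x)) + log₂(4)
           = log₂(4) - H(P)

H(P) = -Σ P(x) log₂(P(x)):
  -P(1)·log₂(P(1)) = -(0.3136)·log₂(0.3136) = 0.52465
  -P(2)·log₂(P(2)) = -(0.0099)·log₂(0.0099) = 0.06592
  -P(3)·log₂(P(3)) = -(0.6573)·log₂(0.6573) = 0.39791
  -P(4)·log₂(P(4)) = -(0.0192)·log₂(0.0192) = 0.10949
H(P) = 0.52465 + 0.06592 + 0.39791 + 0.10949 = 1.09797 bits

log₂(4) = 2.00000 bits

D_KL(P||U) = 2.00000 - 1.09797 = 0.90203 ≈ 0.9020 bits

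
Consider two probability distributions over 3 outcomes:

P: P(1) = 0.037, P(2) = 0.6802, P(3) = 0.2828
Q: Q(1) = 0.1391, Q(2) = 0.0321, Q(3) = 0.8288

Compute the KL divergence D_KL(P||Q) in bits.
2.4871 bits

D_KL(P||Q) = Σ P(x) log₂(P(x)/Q(x))

Computing term by term:
  P(1)·log₂(P(1)/Q(1)) = 0.037·log₂(0.037/0.1391) = -0.07069
  P(2)·log₂(P(2)/Q(2)) = 0.6802·log₂(0.6802/0.0321) = 2.99649
  P(3)·log₂(P(3)/Q(3)) = 0.2828·log₂(0.2828/0.8288) = -0.43869

D_KL(P||Q) = -0.07069 + 2.99649 - 0.43869 = 2.48711 ≈ 2.4871 bits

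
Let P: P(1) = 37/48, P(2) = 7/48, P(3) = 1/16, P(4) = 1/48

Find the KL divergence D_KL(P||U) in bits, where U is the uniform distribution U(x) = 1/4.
0.9391 bits

U(i) = 1/4 for all i

D_KL(P||U) = Σ P(x) log₂(P(x) / (1/4))
           = Σ P(x) log₂(P(x)) + log₂(4)
           = log₂(4) - H(P)

H(P) = -Σ P(x) log₂(P(x)):
  -P(1)·log₂(P(1)) = -(37/48)·log₂(37/48) = 0.28945
  -P(2)·log₂(P(2)) = -(7/48)·log₂(7/48) = 0.40507
  -P(3)·log₂(P(3)) = -(1/16)·log₂(1/16) = 0.25000
  -P(4)·log₂(P(4)) = -(1/48)·log₂(1/48) = 0.11635
H(P) = 0.28945 + 0.40507 + 0.25000 + 0.11635 = 1.06087 bits

log₂(4) = 2.00000 bits

D_KL(P||U) = 2.00000 - 1.06087 = 0.93913 ≈ 0.9391 bits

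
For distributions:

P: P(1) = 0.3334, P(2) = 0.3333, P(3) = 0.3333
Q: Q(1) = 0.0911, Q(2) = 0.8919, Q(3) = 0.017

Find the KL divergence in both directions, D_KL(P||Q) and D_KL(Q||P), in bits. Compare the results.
D_KL(P||Q) = 1.5817 bits, D_KL(Q||P) = 1.0231 bits. D_KL(P||Q) is larger than D_KL(Q||P) by 0.5586 bits; the two directions differ.

D_KL(P||Q) = Σ P(x) log₂(P(x)/Q(x))

Computing term by term:
  P(1)·log₂(P(1)/Q(1)) = 0.3334·log₂(0.3334/0.0911) = 0.62404
  P(2)·log₂(P(2)/Q(2)) = 0.3333·log₂(0.3333/0.8919) = -0.47331
  P(3)·log₂(P(3)/Q(3)) = 0.3333·log₂(0.3333/0.017) = 1.43093

D_KL(P||Q) = 0.62404 - 0.47331 + 1.43093 = 1.58166 ≈ 1.5817 bits

D_KL(Q||P) = Σ Q(x) log₂(Q(x)/P(x))

Computing term by term:
  Q(1)·log₂(Q(1)/P(1)) = 0.0911·log₂(0.0911/0.3334) = -0.17051
  Q(2)·log₂(Q(2)/P(2)) = 0.8919·log₂(0.8919/0.3333) = 1.26655
  Q(3)·log₂(Q(3)/P(3)) = 0.017·log₂(0.017/0.3333) = -0.07298

D_KL(Q||P) = -0.17051 + 1.26655 - 0.07298 = 1.02306 ≈ 1.0231 bits

These are NOT equal (difference: 0.5586 bits). KL divergence is asymmetric: D_KL(P||Q) ≠ D_KL(Q||P) in general.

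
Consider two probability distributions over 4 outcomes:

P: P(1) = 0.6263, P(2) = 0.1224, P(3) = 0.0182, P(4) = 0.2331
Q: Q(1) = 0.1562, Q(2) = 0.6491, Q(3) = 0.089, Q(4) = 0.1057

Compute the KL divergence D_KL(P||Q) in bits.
1.1845 bits

D_KL(P||Q) = Σ P(x) log₂(P(x)/Q(x))

Computing term by term:
  P(1)·log₂(P(1)/Q(1)) = 0.6263·log₂(0.6263/0.1562) = 1.25477
  P(2)·log₂(P(2)/Q(2)) = 0.1224·log₂(0.1224/0.6491) = -0.29460
  P(3)·log₂(P(3)/Q(3)) = 0.0182·log₂(0.0182/0.089) = -0.04168
  P(4)·log₂(P(4)/Q(4)) = 0.2331·log₂(0.2331/0.1057) = 0.26596

D_KL(P||Q) = 1.25477 - 0.29460 - 0.04168 + 0.26596 = 1.18445 ≈ 1.1845 bits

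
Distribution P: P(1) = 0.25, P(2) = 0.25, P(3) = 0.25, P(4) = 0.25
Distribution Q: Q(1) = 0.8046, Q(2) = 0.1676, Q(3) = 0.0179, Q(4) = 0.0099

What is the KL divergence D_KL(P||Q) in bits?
1.8382 bits

D_KL(P||Q) = Σ P(x) log₂(P(x)/Q(x))

Computing term by term:
  P(1)·log₂(P(1)/Q(1)) = 0.25·log₂(0.25/0.8046) = -0.42159
  P(2)·log₂(P(2)/Q(2)) = 0.25·log₂(0.25/0.1676) = 0.14423
  P(3)·log₂(P(3)/Q(3)) = 0.25·log₂(0.25/0.0179) = 0.95097
  P(4)·log₂(P(4)/Q(4)) = 0.25·log₂(0.25/0.0099) = 1.16459

D_KL(P||Q) = -0.42159 + 0.14423 + 0.95097 + 1.16459 = 1.83820 ≈ 1.8382 bits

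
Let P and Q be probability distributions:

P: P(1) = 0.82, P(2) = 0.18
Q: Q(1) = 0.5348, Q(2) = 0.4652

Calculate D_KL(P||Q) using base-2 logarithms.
0.2591 bits

D_KL(P||Q) = Σ P(x) log₂(P(x)/Q(x))

Computing term by term:
  P(1)·log₂(P(1)/Q(1)) = 0.82·log₂(0.82/0.5348) = 0.50563
  P(2)·log₂(P(2)/Q(2)) = 0.18·log₂(0.18/0.4652) = -0.24657

D_KL(P||Q) = 0.50563 - 0.24657 = 0.25906 ≈ 0.2591 bits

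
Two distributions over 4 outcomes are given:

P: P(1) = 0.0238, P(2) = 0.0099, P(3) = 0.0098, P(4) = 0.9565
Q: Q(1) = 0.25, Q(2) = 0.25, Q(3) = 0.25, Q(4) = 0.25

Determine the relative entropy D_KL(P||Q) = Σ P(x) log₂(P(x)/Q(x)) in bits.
1.6790 bits

D_KL(P||Q) = Σ P(x) log₂(P(x)/Q(x))

Computing term by term:
  P(1)·log₂(P(1)/Q(1)) = 0.0238·log₂(0.0238/0.25) = -0.08075
  P(2)·log₂(P(2)/Q(2)) = 0.0099·log₂(0.0099/0.25) = -0.04612
  P(3)·log₂(P(3)/Q(3)) = 0.0098·log₂(0.0098/0.25) = -0.04580
  P(4)·log₂(P(4)/Q(4)) = 0.9565·log₂(0.9565/0.25) = 1.85163

D_KL(P||Q) = -0.08075 - 0.04612 - 0.04580 + 1.85163 = 1.67896 ≈ 1.6790 bits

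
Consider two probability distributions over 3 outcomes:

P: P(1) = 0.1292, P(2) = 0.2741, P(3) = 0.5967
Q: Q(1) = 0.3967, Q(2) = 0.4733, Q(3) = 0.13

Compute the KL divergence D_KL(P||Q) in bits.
0.8867 bits

D_KL(P||Q) = Σ P(x) log₂(P(x)/Q(x))

Computing term by term:
  P(1)·log₂(P(1)/Q(1)) = 0.1292·log₂(0.1292/0.3967) = -0.20910
  P(2)·log₂(P(2)/Q(2)) = 0.2741·log₂(0.2741/0.4733) = -0.21601
  P(3)·log₂(P(3)/Q(3)) = 0.5967·log₂(0.5967/0.13) = 1.31184

D_KL(P||Q) = -0.20910 - 0.21601 + 1.31184 = 0.88673 ≈ 0.8867 bits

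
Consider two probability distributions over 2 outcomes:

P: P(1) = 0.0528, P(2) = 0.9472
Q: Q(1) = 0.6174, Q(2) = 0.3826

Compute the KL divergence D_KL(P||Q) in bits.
1.0515 bits

D_KL(P||Q) = Σ P(x) log₂(P(x)/Q(x))

Computing term by term:
  P(1)·log₂(P(1)/Q(1)) = 0.0528·log₂(0.0528/0.6174) = -0.18731
  P(2)·log₂(P(2)/Q(2)) = 0.9472·log₂(0.9472/0.3826) = 1.23878

D_KL(P||Q) = -0.18731 + 1.23878 = 1.05147 ≈ 1.0515 bits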